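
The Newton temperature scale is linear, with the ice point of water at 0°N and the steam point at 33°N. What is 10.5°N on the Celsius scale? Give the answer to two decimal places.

31.82°C

Linear interpolation between the fixed points: C = (10.5 - 0) × 100 / (33 - 0) = 31.8182°C.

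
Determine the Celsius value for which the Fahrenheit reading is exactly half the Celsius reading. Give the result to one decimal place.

Let C be the Celsius reading. The Fahrenheit reading is F = 1.8·C + 32.
Require F = 0.5·C: 1.8·C + 32 = 0.5·C.
(1.3)·C = -32  ⇒  C = -24.6.

-24.6°C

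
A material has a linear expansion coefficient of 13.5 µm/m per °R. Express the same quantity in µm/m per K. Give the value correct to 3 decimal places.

The quantity depends on a temperature interval, so only the ratio of degree sizes applies; the offset between the scales is irrelevant.
A change of 1 K is a change of 1.8°R, so per K the value is 13.5 × 1.8 = 24.300.

24.300 µm/m per K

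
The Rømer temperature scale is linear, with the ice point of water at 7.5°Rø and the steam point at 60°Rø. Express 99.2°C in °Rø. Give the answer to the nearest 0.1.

59.6°Rø

Linearly onto the Rømer scale: 7.5 + (99.2000 / 100) × (60 - 7.5) = 59.6°Rø.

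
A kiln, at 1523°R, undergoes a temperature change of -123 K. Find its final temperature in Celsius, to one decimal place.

Initial temperature in Celsius: (1523 - 491.67) × 5/9 = 572.9611°C.
The 123 K change is an interval; Kelvin and Celsius degrees are the same size, so ΔC = -123°C.
Final Celsius temperature: 572.9611 - 123.0000 = 449.9611°C.

450.0°C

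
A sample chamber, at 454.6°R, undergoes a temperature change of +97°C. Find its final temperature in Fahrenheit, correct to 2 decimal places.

Initial temperature in Celsius: (454.6 - 491.67) × 5/9 = -20.5944°C.
Final Celsius temperature: -20.5944 + 97.0000 = 76.4056°C.
In Fahrenheit: 76.4056 × 1.8 + 32 = 169.53°F.

169.53°F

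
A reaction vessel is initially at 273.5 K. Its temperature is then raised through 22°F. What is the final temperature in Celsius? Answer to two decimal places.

Initial temperature in Celsius: 273.5 - 273.15 = 0.3500°C.
The 22°F change is an interval, so only the factor 5/9 applies: +22 × 5/9 = +12.2222°C.
Final Celsius temperature: 0.3500 + 12.2222 = 12.5722°C.

12.57°C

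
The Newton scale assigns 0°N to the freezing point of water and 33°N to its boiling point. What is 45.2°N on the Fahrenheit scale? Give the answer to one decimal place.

Linear interpolation between the fixed points: C = (45.2 - 0) × 100 / (33 - 0) = 136.9697°C.
Then 136.9697 × 1.8 + 32 = 278.5°F.

278.5°F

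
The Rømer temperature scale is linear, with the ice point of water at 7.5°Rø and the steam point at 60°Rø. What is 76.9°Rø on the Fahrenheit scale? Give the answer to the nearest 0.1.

269.9°F

Linear interpolation between the fixed points: C = (76.9 - 7.5) × 100 / (60 - 7.5) = 132.1905°C.
Then 132.1905 × 1.8 + 32 = 269.9°F.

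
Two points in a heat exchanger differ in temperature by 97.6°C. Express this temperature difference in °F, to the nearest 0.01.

For a temperature interval the offset drops out; only the factor 1.8 applies.
97.6 × 1.8 = 175.68.

175.68°F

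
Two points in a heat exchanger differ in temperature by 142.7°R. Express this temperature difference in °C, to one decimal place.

For a temperature interval the offset drops out; only the factor 5/9 applies.
142.7 × 5/9 = 79.3.

79.3°C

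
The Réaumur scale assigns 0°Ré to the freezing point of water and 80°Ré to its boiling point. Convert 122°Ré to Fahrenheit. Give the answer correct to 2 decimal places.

Linear interpolation between the fixed points: C = (122 - 0) × 100 / (80 - 0) = 152.5000°C.
Then 152.5000 × 1.8 + 32 = 306.50°F.

306.50°F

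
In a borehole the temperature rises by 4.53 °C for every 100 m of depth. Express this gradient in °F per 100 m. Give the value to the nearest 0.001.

8.154 °F/100 m

The quantity depends on a temperature interval, so only the ratio of degree sizes applies; the offset between the scales is irrelevant.
A change of 1°C is a change of 1.8°F, so 4.53 × 1.8 = 8.154.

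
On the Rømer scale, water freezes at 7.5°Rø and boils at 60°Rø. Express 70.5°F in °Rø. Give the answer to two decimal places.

18.73°Rø

First in Celsius: (70.5 - 32) × 5/9 = 21.3889°C.
Linearly onto the Rømer scale: 7.5 + (21.3889 / 100) × (60 - 7.5) = 18.73°Rø.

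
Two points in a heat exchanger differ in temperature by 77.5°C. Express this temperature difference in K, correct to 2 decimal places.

Celsius and kelvin degrees are the same size, so the interval is unchanged: 77.50.

77.50 K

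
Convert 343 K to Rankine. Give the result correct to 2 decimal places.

In Celsius: 343 - 273.15 = 69.8500°C.
In Rankine: 69.8500 × 1.8 + 491.67 = 617.40°R.

617.40°R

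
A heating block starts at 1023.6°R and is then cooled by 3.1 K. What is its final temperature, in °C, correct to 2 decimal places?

Initial temperature in Celsius: (1023.6 - 491.67) × 5/9 = 295.5167°C.
The 3.1 K change is an interval; Kelvin and Celsius degrees are the same size, so ΔC = -3.1°C.
Final Celsius temperature: 295.5167 - 3.1000 = 292.4167°C.

292.42°C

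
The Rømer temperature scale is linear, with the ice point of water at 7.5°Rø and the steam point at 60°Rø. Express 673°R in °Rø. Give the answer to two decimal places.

60.39°Rø

First in Celsius: (673 - 491.67) × 5/9 = 100.7389°C.
Linearly onto the Rømer scale: 7.5 + (100.7389 / 100) × (60 - 7.5) = 60.39°Rø.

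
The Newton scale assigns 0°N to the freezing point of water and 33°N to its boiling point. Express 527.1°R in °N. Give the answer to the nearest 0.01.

First in Celsius: (527.1 - 491.67) × 5/9 = 19.6833°C.
Linearly onto the Newton scale: 0 + (19.6833 / 100) × (33 - 0) = 6.50°N.

6.50°N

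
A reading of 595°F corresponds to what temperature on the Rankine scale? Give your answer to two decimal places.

1054.67°R

In Celsius: (595 - 32) × 5/9 = 312.7778°C.
In Rankine: 312.7778 × 1.8 + 491.67 = 1054.67°R.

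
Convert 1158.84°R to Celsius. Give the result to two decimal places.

370.65°C

In Celsius: (1158.84 - 491.67) × 5/9 = 370.6500°C.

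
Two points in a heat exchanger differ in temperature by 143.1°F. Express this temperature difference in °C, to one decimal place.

79.5°C

For a temperature interval the offset drops out; only the factor 5/9 applies.
143.1 × 5/9 = 79.5.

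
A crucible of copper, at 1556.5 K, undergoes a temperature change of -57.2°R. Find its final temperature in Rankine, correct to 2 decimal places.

2744.50°R

Initial temperature in Celsius: 1556.5 - 273.15 = 1283.3500°C.
The 57.2°R change is an interval, so only the factor 5/9 applies: -57.2 × 5/9 = -31.7778°C.
Final Celsius temperature: 1283.3500 - 31.7778 = 1251.5722°C.
In Rankine: 1251.5722 × 1.8 + 491.67 = 2744.50°R.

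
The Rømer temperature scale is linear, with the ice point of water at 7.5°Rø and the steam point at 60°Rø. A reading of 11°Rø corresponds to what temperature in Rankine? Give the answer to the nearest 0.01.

503.67°R

Linear interpolation between the fixed points: C = (11 - 7.5) × 100 / (60 - 7.5) = 6.6667°C.
Then 6.6667 × 1.8 + 491.67 = 503.67°R.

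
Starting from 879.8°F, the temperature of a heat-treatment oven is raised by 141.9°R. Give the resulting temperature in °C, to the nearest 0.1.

549.8°C

Initial temperature in Celsius: (879.8 - 32) × 5/9 = 471.0000°C.
The 141.9°R change is an interval, so only the factor 5/9 applies: +141.9 × 5/9 = +78.8333°C.
Final Celsius temperature: 471.0000 + 78.8333 = 549.8333°C.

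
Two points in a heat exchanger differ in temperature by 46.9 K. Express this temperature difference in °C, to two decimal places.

46.90°C

Kelvin and Celsius degrees are the same size, so the interval is unchanged: 46.90.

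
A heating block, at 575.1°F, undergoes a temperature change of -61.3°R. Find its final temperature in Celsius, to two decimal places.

Initial temperature in Celsius: (575.1 - 32) × 5/9 = 301.7222°C.
The 61.3°R change is an interval, so only the factor 5/9 applies: -61.3 × 5/9 = -34.0556°C.
Final Celsius temperature: 301.7222 - 34.0556 = 267.6667°C.

267.67°C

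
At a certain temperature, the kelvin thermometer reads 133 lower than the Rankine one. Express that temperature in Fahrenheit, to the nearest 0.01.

-160.42°F

Let x be the Rankine reading; then the kelvin reading is 5/9·x.
(5/9·x) - x = -133  ⇒  (-4/9)·x = -133  ⇒  x = 299.2500°R.
In Celsius: (299.25 - 491.67) × 5/9 = -106.9000°C.
In Fahrenheit: -106.9000 × 1.8 + 32 = -160.42°F.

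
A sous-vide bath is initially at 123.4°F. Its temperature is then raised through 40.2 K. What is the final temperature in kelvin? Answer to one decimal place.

364.1 K

Initial temperature in Celsius: (123.4 - 32) × 5/9 = 50.7778°C.
The 40.2 K change is an interval; Kelvin and Celsius degrees are the same size, so ΔC = +40.2°C.
Final Celsius temperature: 50.7778 + 40.2000 = 90.9778°C.
In kelvin: 90.9778 + 273.15 = 364.1 K.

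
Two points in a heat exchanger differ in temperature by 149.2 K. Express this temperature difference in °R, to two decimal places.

Only the scale ratio 1.8 matters for a change in temperature.
149.2 × 1.8 = 268.56.

268.56°R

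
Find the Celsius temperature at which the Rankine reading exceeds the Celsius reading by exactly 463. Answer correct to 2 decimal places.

Let C be the Celsius reading. The Rankine reading is R = 1.8·C + 491.67.
Require R - C = 463: (0.8)·C + 491.67 = 463.
C = (463 - 491.67) / (0.8) = -35.84.

-35.84°C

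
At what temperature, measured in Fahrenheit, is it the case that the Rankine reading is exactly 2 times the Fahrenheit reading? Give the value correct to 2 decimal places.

459.67°F

Let F be the Fahrenheit reading. The Rankine reading is R = 1·F + 459.67.
Require R = 2·F: 1·F + 459.67 = 2·F.
(-1)·F = -459.67  ⇒  F = 459.67.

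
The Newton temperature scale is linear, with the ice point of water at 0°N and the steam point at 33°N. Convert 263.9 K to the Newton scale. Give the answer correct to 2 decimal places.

-3.05°N

First in Celsius: 263.9 - 273.15 = -9.2500°C.
Linearly onto the Newton scale: 0 + (-9.2500 / 100) × (33 - 0) = -3.05°N.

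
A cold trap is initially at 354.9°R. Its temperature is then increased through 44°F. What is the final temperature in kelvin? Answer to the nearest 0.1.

Initial temperature in Celsius: (354.9 - 491.67) × 5/9 = -75.9833°C.
The 44°F change is an interval, so only the factor 5/9 applies: +44 × 5/9 = +24.4444°C.
Final Celsius temperature: -75.9833 + 24.4444 = -51.5389°C.
In kelvin: -51.5389 + 273.15 = 221.6 K.

221.6 K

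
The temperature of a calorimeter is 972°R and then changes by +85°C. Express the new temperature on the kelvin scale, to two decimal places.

625.00 K

Initial temperature in Celsius: (972 - 491.67) × 5/9 = 266.8500°C.
Final Celsius temperature: 266.8500 + 85.0000 = 351.8500°C.
In kelvin: 351.8500 + 273.15 = 625.00 K.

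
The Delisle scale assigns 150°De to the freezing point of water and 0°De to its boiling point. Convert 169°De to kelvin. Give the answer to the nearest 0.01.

260.48 K

Linear interpolation between the fixed points: C = (169 - 150) × 100 / (0 - 150) = -12.6667°C.
Then -12.6667 + 273.15 = 260.48 K.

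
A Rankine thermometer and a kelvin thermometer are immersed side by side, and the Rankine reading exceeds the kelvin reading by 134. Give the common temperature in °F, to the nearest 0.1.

-158.2°F

Let x be the Rankine reading; then the kelvin reading is 5/9·x.
(5/9·x) - x = -134  ⇒  (-4/9)·x = -134  ⇒  x = 301.5000°R.
In Celsius: (301.5 - 491.67) × 5/9 = -105.6500°C.
In Fahrenheit: -105.6500 × 1.8 + 32 = -158.2°F.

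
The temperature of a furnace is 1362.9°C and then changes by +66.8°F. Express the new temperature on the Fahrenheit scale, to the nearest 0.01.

The 66.8°F change is an interval, so only the factor 5/9 applies: +66.8 × 5/9 = +37.1111°C.
Final Celsius temperature: 1362.9000 + 37.1111 = 1400.0111°C.
In Fahrenheit: 1400.0111 × 1.8 + 32 = 2552.02°F.

2552.02°F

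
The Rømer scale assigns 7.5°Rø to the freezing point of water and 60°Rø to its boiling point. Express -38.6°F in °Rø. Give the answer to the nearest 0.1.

-13.1°Rø

First in Celsius: (-38.6 - 32) × 5/9 = -39.2222°C.
Linearly onto the Rømer scale: 7.5 + (-39.2222 / 100) × (60 - 7.5) = -13.1°Rø.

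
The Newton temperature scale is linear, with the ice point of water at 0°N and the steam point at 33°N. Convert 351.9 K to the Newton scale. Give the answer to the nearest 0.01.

25.99°N

First in Celsius: 351.9 - 273.15 = 78.7500°C.
Linearly onto the Newton scale: 0 + (78.7500 / 100) × (33 - 0) = 25.99°N.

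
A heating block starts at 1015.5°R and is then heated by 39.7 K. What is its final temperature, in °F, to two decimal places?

Initial temperature in Celsius: (1015.5 - 491.67) × 5/9 = 291.0167°C.
The 39.7 K change is an interval; Kelvin and Celsius degrees are the same size, so ΔC = +39.7°C.
Final Celsius temperature: 291.0167 + 39.7000 = 330.7167°C.
In Fahrenheit: 330.7167 × 1.8 + 32 = 627.29°F.

627.29°F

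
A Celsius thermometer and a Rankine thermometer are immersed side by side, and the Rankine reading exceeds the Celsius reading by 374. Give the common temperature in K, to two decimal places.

126.06 K

Let x be the Celsius reading; then the Rankine reading is 1.8·x + 491.67.
(1.8·x + 491.67) - x = 374  ⇒  (0.8)·x = -117.67  ⇒  x = -147.0875°C.
In kelvin: -147.0875 + 273.15 = 126.06 K.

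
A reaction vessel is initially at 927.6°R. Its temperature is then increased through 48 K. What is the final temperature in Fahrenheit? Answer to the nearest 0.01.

Initial temperature in Celsius: (927.6 - 491.67) × 5/9 = 242.1833°C.
The 48 K change is an interval; Kelvin and Celsius degrees are the same size, so ΔC = +48°C.
Final Celsius temperature: 242.1833 + 48.0000 = 290.1833°C.
In Fahrenheit: 290.1833 × 1.8 + 32 = 554.33°F.

554.33°F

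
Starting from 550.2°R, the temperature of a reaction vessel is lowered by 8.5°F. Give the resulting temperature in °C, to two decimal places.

27.79°C

Initial temperature in Celsius: (550.2 - 491.67) × 5/9 = 32.5167°C.
The 8.5°F change is an interval, so only the factor 5/9 applies: -8.5 × 5/9 = -4.7222°C.
Final Celsius temperature: 32.5167 - 4.7222 = 27.7944°C.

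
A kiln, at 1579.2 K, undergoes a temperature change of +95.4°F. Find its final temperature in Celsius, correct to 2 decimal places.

Initial temperature in Celsius: 1579.2 - 273.15 = 1306.0500°C.
The 95.4°F change is an interval, so only the factor 5/9 applies: +95.4 × 5/9 = +53.0000°C.
Final Celsius temperature: 1306.0500 + 53.0000 = 1359.0500°C.

1359.05°C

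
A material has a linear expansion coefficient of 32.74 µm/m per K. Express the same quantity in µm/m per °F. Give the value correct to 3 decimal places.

18.189 µm/m per °F

The quantity depends on a temperature interval, so only the ratio of degree sizes applies; the offset between the scales is irrelevant.
A change of 1°F is a change of 5/9 K, so per °F the value is 32.74 × 5/9 = 18.189.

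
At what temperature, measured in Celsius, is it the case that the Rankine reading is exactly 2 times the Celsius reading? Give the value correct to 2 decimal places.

Let C be the Celsius reading. The Rankine reading is R = 1.8·C + 491.67.
Require R = 2·C: 1.8·C + 491.67 = 2·C.
(-0.2)·C = -491.67  ⇒  C = 2458.35.

2458.35°C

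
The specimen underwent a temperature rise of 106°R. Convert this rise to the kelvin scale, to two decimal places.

58.89 K

Only the scale ratio 5/9 matters for a change in temperature.
106 × 5/9 = 58.89.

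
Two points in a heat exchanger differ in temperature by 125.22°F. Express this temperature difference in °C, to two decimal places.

An interval of 1°F corresponds to 5/9°C.
125.22 × 5/9 = 69.57.

69.57°C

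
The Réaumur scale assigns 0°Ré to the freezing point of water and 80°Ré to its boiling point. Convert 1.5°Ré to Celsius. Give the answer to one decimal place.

1.9°C

Linear interpolation between the fixed points: C = (1.5 - 0) × 100 / (80 - 0) = 1.8750°C.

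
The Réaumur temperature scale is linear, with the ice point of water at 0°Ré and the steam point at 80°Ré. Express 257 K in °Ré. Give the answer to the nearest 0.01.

-12.92°Ré

First in Celsius: 257 - 273.15 = -16.1500°C.
Linearly onto the Réaumur scale: 0 + (-16.1500 / 100) × (80 - 0) = -12.92°Ré.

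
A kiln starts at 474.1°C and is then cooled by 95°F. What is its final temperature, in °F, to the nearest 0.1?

The 95°F change is an interval, so only the factor 5/9 applies: -95 × 5/9 = -52.7778°C.
Final Celsius temperature: 474.1000 - 52.7778 = 421.3222°C.
In Fahrenheit: 421.3222 × 1.8 + 32 = 790.4°F.

790.4°F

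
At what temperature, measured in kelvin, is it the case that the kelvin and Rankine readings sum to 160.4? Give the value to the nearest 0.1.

Let K be the kelvin reading. The Rankine reading is R = 1.8·K.
Require K + R = 160.4: (2.8)·K = 160.4.
K = (160.4) / (2.8) = 57.3.

57.3 K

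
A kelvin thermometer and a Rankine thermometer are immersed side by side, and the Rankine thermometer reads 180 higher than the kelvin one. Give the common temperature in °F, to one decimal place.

Let x be the kelvin reading; then the Rankine reading is 1.8·x.
(1.8·x) - x = 180  ⇒  (0.8)·x = 180  ⇒  x = 225.0000 K.
In Celsius: 225 - 273.15 = -48.1500°C.
In Fahrenheit: -48.1500 × 1.8 + 32 = -54.7°F.

-54.7°F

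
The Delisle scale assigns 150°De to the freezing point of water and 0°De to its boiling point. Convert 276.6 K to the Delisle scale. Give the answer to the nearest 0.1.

First in Celsius: 276.6 - 273.15 = 3.4500°C.
Linearly onto the Delisle scale: 150 + (3.4500 / 100) × (0 - 150) = 144.8°De.

144.8°De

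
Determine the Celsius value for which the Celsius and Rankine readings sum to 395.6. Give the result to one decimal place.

Let C be the Celsius reading. The Rankine reading is R = 1.8·C + 491.67.
Require C + R = 395.6: (2.8)·C + 491.67 = 395.6.
C = (395.6 - 491.67) / (2.8) = -34.3.

-34.3°C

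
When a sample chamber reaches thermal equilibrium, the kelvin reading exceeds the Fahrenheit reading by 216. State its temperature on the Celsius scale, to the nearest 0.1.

Let x be the Fahrenheit reading; then the kelvin reading is 5/9·x + 255.372.
(5/9·x + 255.372) - x = 216  ⇒  (-4/9)·x = -39.3722  ⇒  x = 88.5875°F.
In Celsius: (88.5875 - 32) × 5/9 = 31.4°C.

31.4°C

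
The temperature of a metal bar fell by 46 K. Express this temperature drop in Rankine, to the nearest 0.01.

Only the scale ratio 1.8 matters for a change in temperature.
46 × 1.8 = 82.80.

82.80°R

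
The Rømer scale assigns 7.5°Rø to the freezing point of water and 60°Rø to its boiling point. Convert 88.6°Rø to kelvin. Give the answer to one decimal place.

Linear interpolation between the fixed points: C = (88.6 - 7.5) × 100 / (60 - 7.5) = 154.4762°C.
Then 154.4762 + 273.15 = 427.6 K.

427.6 K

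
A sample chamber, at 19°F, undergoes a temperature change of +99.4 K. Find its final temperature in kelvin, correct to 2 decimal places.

365.33 K

Initial temperature in Celsius: (19 - 32) × 5/9 = -7.2222°C.
The 99.4 K change is an interval; Kelvin and Celsius degrees are the same size, so ΔC = +99.4°C.
Final Celsius temperature: -7.2222 + 99.4000 = 92.1778°C.
In kelvin: 92.1778 + 273.15 = 365.33 K.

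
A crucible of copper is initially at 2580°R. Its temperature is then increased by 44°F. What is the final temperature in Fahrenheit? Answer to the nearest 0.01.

2164.33°F

Initial temperature in Celsius: (2580 - 491.67) × 5/9 = 1160.1833°C.
The 44°F change is an interval, so only the factor 5/9 applies: +44 × 5/9 = +24.4444°C.
Final Celsius temperature: 1160.1833 + 24.4444 = 1184.6278°C.
In Fahrenheit: 1184.6278 × 1.8 + 32 = 2164.33°F.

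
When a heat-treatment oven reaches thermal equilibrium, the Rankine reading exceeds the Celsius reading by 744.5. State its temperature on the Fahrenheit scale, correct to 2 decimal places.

600.87°F

Let x be the Celsius reading; then the Rankine reading is 1.8·x + 491.67.
(1.8·x + 491.67) - x = 744.5  ⇒  (0.8)·x = 252.83  ⇒  x = 316.0375°C.
In Fahrenheit: 316.0375 × 1.8 + 32 = 600.87°F.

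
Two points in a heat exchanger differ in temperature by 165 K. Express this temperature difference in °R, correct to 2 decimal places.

297.00°R

Only the scale ratio 1.8 matters for a change in temperature.
165 × 1.8 = 297.00.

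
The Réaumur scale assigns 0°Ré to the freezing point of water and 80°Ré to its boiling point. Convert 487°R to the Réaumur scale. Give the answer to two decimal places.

-2.08°Ré

First in Celsius: (487 - 491.67) × 5/9 = -2.5944°C.
Linearly onto the Réaumur scale: 0 + (-2.5944 / 100) × (80 - 0) = -2.08°Ré.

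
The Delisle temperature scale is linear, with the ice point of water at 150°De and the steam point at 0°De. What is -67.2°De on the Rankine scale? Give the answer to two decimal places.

Linear interpolation between the fixed points: C = (-67.2 - 150) × 100 / (0 - 150) = 144.8000°C.
Then 144.8000 × 1.8 + 491.67 = 752.31°R.

752.31°R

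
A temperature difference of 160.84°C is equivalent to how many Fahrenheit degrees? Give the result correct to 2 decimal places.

An interval of 1°C corresponds to 1.8°F.
160.84 × 1.8 = 289.51.

289.51°F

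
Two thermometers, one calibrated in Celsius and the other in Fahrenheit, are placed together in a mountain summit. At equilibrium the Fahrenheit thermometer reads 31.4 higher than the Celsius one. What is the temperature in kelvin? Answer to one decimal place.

272.4 K

Let x be the Celsius reading; then the Fahrenheit reading is 1.8·x + 32.
(1.8·x + 32) - x = 31.4  ⇒  (0.8)·x = -0.6  ⇒  x = -0.7500°C.
In kelvin: -0.7500 + 273.15 = 272.4 K.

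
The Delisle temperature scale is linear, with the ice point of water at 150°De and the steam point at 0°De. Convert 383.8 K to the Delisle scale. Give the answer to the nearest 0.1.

First in Celsius: 383.8 - 273.15 = 110.6500°C.
Linearly onto the Delisle scale: 150 + (110.6500 / 100) × (0 - 150) = -16.0°De.

-16.0°De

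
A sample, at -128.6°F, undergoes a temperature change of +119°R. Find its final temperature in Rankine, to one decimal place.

Initial temperature in Celsius: (-128.6 - 32) × 5/9 = -89.2222°C.
The 119°R change is an interval, so only the factor 5/9 applies: +119 × 5/9 = +66.1111°C.
Final Celsius temperature: -89.2222 + 66.1111 = -23.1111°C.
In Rankine: -23.1111 × 1.8 + 491.67 = 450.1°R.

450.1°R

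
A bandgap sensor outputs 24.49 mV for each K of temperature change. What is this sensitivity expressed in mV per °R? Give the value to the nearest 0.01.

13.61 mV per °R

Since only a temperature interval is involved, the additive offset between the scales drops out.
A change of 1°R is a change of 5/9 K, so per °R the value is 24.49 × 5/9 = 13.61.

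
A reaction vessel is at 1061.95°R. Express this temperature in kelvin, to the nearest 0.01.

589.97 K

In Celsius: (1061.95 - 491.67) × 5/9 = 316.8222°C.
In kelvin: 316.8222 + 273.15 = 589.97 K.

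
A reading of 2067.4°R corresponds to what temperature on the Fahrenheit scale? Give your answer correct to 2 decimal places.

In Celsius: (2067.4 - 491.67) × 5/9 = 875.4056°C.
In Fahrenheit: 875.4056 × 1.8 + 32 = 1607.73°F.

1607.73°F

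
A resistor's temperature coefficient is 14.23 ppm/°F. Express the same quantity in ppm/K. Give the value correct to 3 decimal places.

Since only a temperature interval is involved, the additive offset between the scales drops out.
A change of 1 K is a change of 1.8°F, so per K the value is 14.23 × 1.8 = 25.614.

25.614 ppm/K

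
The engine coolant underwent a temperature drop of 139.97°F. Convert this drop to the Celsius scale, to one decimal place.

77.8°C

An interval of 1°F corresponds to 5/9°C.
139.97 × 5/9 = 77.8.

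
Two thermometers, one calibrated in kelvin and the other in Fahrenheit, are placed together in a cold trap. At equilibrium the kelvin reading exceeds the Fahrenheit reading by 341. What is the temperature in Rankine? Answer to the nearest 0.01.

Let x be the kelvin reading; then the Fahrenheit reading is 1.8·x - 459.67.
(1.8·x - 459.67) - x = -341  ⇒  (0.8)·x = 118.67  ⇒  x = 148.3375 K.
In Celsius: 148.3375 - 273.15 = -124.8125°C.
In Rankine: -124.8125 × 1.8 + 491.67 = 267.01°R.

267.01°R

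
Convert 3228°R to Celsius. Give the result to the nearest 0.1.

1520.2°C

In Celsius: (3228 - 491.67) × 5/9 = 1520.1833°C.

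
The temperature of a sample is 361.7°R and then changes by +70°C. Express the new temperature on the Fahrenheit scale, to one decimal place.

Initial temperature in Celsius: (361.7 - 491.67) × 5/9 = -72.2056°C.
Final Celsius temperature: -72.2056 + 70.0000 = -2.2056°C.
In Fahrenheit: -2.2056 × 1.8 + 32 = 28.0°F.

28.0°F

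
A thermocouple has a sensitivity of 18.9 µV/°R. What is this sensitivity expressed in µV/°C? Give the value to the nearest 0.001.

34.020 µV/°C

Since only a temperature interval is involved, the additive offset between the scales drops out.
A change of 1°C is a change of 1.8°R, so per °C the value is 18.9 × 1.8 = 34.020.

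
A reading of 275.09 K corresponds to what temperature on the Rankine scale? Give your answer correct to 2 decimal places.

495.16°R

In Celsius: 275.09 - 273.15 = 1.9400°C.
In Rankine: 1.9400 × 1.8 + 491.67 = 495.16°R.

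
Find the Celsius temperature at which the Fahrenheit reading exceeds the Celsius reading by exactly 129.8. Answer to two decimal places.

122.25°C

Let C be the Celsius reading. The Fahrenheit reading is F = 1.8·C + 32.
Require F - C = 129.8: (0.8)·C + 32 = 129.8.
C = (129.8 - 32) / (0.8) = 122.25.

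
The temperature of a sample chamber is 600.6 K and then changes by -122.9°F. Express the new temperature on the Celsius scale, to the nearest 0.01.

Initial temperature in Celsius: 600.6 - 273.15 = 327.4500°C.
The 122.9°F change is an interval, so only the factor 5/9 applies: -122.9 × 5/9 = -68.2778°C.
Final Celsius temperature: 327.4500 - 68.2778 = 259.1722°C.

259.17°C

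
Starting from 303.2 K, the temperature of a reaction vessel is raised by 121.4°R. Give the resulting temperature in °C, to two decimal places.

Initial temperature in Celsius: 303.2 - 273.15 = 30.0500°C.
The 121.4°R change is an interval, so only the factor 5/9 applies: +121.4 × 5/9 = +67.4444°C.
Final Celsius temperature: 30.0500 + 67.4444 = 97.4944°C.

97.49°C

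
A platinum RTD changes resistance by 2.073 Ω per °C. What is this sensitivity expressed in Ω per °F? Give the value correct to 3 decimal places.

1.152 Ω per °F

Since only a temperature interval is involved, the additive offset between the scales drops out.
A change of 1°F is a change of 5/9°C, so per °F the value is 2.073 × 5/9 = 1.152.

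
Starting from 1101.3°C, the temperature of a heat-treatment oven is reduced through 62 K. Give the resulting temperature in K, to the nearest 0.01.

The 62 K change is an interval; Kelvin and Celsius degrees are the same size, so ΔC = -62°C.
Final Celsius temperature: 1101.3000 - 62.0000 = 1039.3000°C.
In kelvin: 1039.3000 + 273.15 = 1312.45 K.

1312.45 K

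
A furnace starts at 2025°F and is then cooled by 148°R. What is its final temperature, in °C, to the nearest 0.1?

Initial temperature in Celsius: (2025 - 32) × 5/9 = 1107.2222°C.
The 148°R change is an interval, so only the factor 5/9 applies: -148 × 5/9 = -82.2222°C.
Final Celsius temperature: 1107.2222 - 82.2222 = 1025.0000°C.

1025.0°C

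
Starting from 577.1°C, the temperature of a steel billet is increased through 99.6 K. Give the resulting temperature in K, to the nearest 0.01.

949.85 K

The 99.6 K change is an interval; Kelvin and Celsius degrees are the same size, so ΔC = +99.6°C.
Final Celsius temperature: 577.1000 + 99.6000 = 676.7000°C.
In kelvin: 676.7000 + 273.15 = 949.85 K.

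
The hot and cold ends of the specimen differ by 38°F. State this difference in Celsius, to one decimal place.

21.1°C

Only the scale ratio 5/9 matters for a change in temperature.
38 × 5/9 = 21.1.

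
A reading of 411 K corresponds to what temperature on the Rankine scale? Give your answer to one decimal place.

739.8°R

In Celsius: 411 - 273.15 = 137.8500°C.
In Rankine: 137.8500 × 1.8 + 491.67 = 739.8°R.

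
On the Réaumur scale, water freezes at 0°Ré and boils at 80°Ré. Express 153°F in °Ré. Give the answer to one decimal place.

First in Celsius: (153 - 32) × 5/9 = 67.2222°C.
Linearly onto the Réaumur scale: 0 + (67.2222 / 100) × (80 - 0) = 53.8°Ré.

53.8°Ré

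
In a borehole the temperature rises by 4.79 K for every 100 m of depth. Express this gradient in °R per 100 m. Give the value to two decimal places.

8.62 °R/100 m

Since only a temperature interval is involved, the additive offset between the scales drops out.
A change of 1 K is a change of 1.8°R, so 4.79 × 1.8 = 8.62.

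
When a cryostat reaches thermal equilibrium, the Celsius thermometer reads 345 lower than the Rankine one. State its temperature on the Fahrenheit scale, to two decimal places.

-298.01°F

Let x be the Rankine reading; then the Celsius reading is 5/9·x - 273.15.
(5/9·x - 273.15) - x = -345  ⇒  (-4/9)·x = -71.85  ⇒  x = 161.6625°R.
In Celsius: (161.6625 - 491.67) × 5/9 = -183.3375°C.
In Fahrenheit: -183.3375 × 1.8 + 32 = -298.01°F.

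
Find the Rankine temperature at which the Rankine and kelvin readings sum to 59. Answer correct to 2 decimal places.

37.93°R

Let R be the Rankine reading. The kelvin reading is K = 5/9·R.
Require R + K = 59: (14/9)·R = 59.
R = (59) / (14/9) = 37.93.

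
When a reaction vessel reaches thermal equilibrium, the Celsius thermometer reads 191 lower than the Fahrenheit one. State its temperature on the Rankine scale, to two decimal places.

Let x be the Fahrenheit reading; then the Celsius reading is 5/9·x - 17.7778.
(5/9·x - 17.7778) - x = -191  ⇒  (-4/9)·x = -173.222  ⇒  x = 389.7500°F.
In Celsius: (389.75 - 32) × 5/9 = 198.7500°C.
In Rankine: 198.7500 × 1.8 + 491.67 = 849.42°R.

849.42°R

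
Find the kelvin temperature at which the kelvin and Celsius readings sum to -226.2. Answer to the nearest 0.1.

23.5 K

Let K be the kelvin reading. The Celsius reading is C = 1·K - 273.15.
Require K + C = -226.2: (2)·K - 273.15 = -226.2.
K = (-226.2 + 273.15) / (2) = 23.5.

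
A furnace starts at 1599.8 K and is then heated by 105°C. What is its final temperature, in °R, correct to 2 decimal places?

3068.64°R

Initial temperature in Celsius: 1599.8 - 273.15 = 1326.6500°C.
Final Celsius temperature: 1326.6500 + 105.0000 = 1431.6500°C.
In Rankine: 1431.6500 × 1.8 + 491.67 = 3068.64°R.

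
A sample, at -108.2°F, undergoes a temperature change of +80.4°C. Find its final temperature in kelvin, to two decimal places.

Initial temperature in Celsius: (-108.2 - 32) × 5/9 = -77.8889°C.
Final Celsius temperature: -77.8889 + 80.4000 = 2.5111°C.
In kelvin: 2.5111 + 273.15 = 275.66 K.

275.66 K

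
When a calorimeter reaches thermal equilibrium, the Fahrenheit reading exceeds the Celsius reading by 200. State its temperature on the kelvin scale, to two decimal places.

Let x be the Celsius reading; then the Fahrenheit reading is 1.8·x + 32.
(1.8·x + 32) - x = 200  ⇒  (0.8)·x = 168  ⇒  x = 210.0000°C.
In kelvin: 210.0000 + 273.15 = 483.15 K.

483.15 K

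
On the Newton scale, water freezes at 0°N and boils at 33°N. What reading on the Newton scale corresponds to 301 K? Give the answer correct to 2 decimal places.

First in Celsius: 301 - 273.15 = 27.8500°C.
Linearly onto the Newton scale: 0 + (27.8500 / 100) × (33 - 0) = 9.19°N.

9.19°N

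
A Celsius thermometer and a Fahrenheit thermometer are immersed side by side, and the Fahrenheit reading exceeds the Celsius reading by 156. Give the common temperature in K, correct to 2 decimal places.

428.15 K

Let x be the Celsius reading; then the Fahrenheit reading is 1.8·x + 32.
(1.8·x + 32) - x = 156  ⇒  (0.8)·x = 124  ⇒  x = 155.0000°C.
In kelvin: 155.0000 + 273.15 = 428.15 K.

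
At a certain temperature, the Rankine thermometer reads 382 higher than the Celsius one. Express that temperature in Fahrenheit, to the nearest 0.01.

-214.76°F

Let x be the Celsius reading; then the Rankine reading is 1.8·x + 491.67.
(1.8·x + 491.67) - x = 382  ⇒  (0.8)·x = -109.67  ⇒  x = -137.0875°C.
In Fahrenheit: -137.0875 × 1.8 + 32 = -214.76°F.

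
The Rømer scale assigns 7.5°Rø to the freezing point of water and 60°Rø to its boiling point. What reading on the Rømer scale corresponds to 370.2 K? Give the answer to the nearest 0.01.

First in Celsius: 370.2 - 273.15 = 97.0500°C.
Linearly onto the Rømer scale: 7.5 + (97.0500 / 100) × (60 - 7.5) = 58.45°Rø.

58.45°Rø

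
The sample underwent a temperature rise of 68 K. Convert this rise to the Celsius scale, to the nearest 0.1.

Kelvin and Celsius degrees are the same size, so the interval is unchanged: 68.0.

68.0°C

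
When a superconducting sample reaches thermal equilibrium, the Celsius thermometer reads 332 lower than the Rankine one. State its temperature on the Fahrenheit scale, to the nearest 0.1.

Let x be the Rankine reading; then the Celsius reading is 5/9·x - 273.15.
(5/9·x - 273.15) - x = -332  ⇒  (-4/9)·x = -58.85  ⇒  x = 132.4125°R.
In Celsius: (132.4125 - 491.67) × 5/9 = -199.5875°C.
In Fahrenheit: -199.5875 × 1.8 + 32 = -327.3°F.

-327.3°F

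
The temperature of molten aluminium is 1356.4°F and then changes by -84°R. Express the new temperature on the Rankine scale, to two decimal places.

Initial temperature in Celsius: (1356.4 - 32) × 5/9 = 735.7778°C.
The 84°R change is an interval, so only the factor 5/9 applies: -84 × 5/9 = -46.6667°C.
Final Celsius temperature: 735.7778 - 46.6667 = 689.1111°C.
In Rankine: 689.1111 × 1.8 + 491.67 = 1732.07°R.

1732.07°R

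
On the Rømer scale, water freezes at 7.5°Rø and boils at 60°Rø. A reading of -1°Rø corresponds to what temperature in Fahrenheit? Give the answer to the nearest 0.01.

2.86°F

Linear interpolation between the fixed points: C = (-1 - 7.5) × 100 / (60 - 7.5) = -16.1905°C.
Then -16.1905 × 1.8 + 32 = 2.86°F.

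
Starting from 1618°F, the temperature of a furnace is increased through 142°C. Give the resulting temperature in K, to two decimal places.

Initial temperature in Celsius: (1618 - 32) × 5/9 = 881.1111°C.
Final Celsius temperature: 881.1111 + 142.0000 = 1023.1111°C.
In kelvin: 1023.1111 + 273.15 = 1296.26 K.

1296.26 K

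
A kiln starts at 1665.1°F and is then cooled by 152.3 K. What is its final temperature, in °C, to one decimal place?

Initial temperature in Celsius: (1665.1 - 32) × 5/9 = 907.2778°C.
The 152.3 K change is an interval; Kelvin and Celsius degrees are the same size, so ΔC = -152.3°C.
Final Celsius temperature: 907.2778 - 152.3000 = 754.9778°C.

755.0°C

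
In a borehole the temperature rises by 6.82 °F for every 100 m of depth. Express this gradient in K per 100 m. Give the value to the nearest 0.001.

Since only a temperature interval is involved, the additive offset between the scales drops out.
A change of 1°F is a change of 5/9 K, so 6.82 × 5/9 = 3.789.

3.789 K/100 m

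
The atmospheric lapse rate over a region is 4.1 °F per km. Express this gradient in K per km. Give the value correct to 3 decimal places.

The quantity depends on a temperature interval, so only the ratio of degree sizes applies; the offset between the scales is irrelevant.
A change of 1°F is a change of 5/9 K, so 4.1 × 5/9 = 2.278.

2.278 K/km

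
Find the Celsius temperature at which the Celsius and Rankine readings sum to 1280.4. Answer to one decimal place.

Let C be the Celsius reading. The Rankine reading is R = 1.8·C + 491.67.
Require C + R = 1280.4: (2.8)·C + 491.67 = 1280.4.
C = (1280.4 - 491.67) / (2.8) = 281.7.

281.7°C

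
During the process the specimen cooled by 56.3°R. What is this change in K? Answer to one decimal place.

An interval of 1°R corresponds to 5/9 K.
56.3 × 5/9 = 31.3.

31.3 K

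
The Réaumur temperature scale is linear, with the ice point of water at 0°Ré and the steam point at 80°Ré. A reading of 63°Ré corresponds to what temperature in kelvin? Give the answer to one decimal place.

Linear interpolation between the fixed points: C = (63 - 0) × 100 / (80 - 0) = 78.7500°C.
Then 78.7500 + 273.15 = 351.9 K.

351.9 K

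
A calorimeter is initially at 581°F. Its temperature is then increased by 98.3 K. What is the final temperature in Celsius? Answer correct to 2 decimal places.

Initial temperature in Celsius: (581 - 32) × 5/9 = 305.0000°C.
The 98.3 K change is an interval; Kelvin and Celsius degrees are the same size, so ΔC = +98.3°C.
Final Celsius temperature: 305.0000 + 98.3000 = 403.3000°C.

403.30°C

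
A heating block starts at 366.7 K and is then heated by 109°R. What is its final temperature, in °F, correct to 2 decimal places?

Initial temperature in Celsius: 366.7 - 273.15 = 93.5500°C.
The 109°R change is an interval, so only the factor 5/9 applies: +109 × 5/9 = +60.5556°C.
Final Celsius temperature: 93.5500 + 60.5556 = 154.1056°C.
In Fahrenheit: 154.1056 × 1.8 + 32 = 309.39°F.

309.39°F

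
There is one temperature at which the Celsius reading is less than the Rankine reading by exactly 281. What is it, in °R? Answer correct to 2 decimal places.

17.66°R

Let R be the Rankine reading. The Celsius reading is C = 5/9·R - 273.15.
Require C - R = -281: (-4/9)·R - 273.15 = -281.
R = (-281 + 273.15) / (-4/9) = 17.66.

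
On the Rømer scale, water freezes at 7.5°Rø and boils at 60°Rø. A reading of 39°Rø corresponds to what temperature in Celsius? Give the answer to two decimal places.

Linear interpolation between the fixed points: C = (39 - 7.5) × 100 / (60 - 7.5) = 60.0000°C.

60.00°C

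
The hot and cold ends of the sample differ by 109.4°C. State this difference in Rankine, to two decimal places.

196.92°R

An interval of 1°C corresponds to 1.8°R.
109.4 × 1.8 = 196.92.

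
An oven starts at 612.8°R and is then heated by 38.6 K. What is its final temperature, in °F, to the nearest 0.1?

Initial temperature in Celsius: (612.8 - 491.67) × 5/9 = 67.2944°C.
The 38.6 K change is an interval; Kelvin and Celsius degrees are the same size, so ΔC = +38.6°C.
Final Celsius temperature: 67.2944 + 38.6000 = 105.8944°C.
In Fahrenheit: 105.8944 × 1.8 + 32 = 222.6°F.

222.6°F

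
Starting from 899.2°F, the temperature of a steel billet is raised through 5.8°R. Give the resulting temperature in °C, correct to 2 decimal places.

485.00°C

Initial temperature in Celsius: (899.2 - 32) × 5/9 = 481.7778°C.
The 5.8°R change is an interval, so only the factor 5/9 applies: +5.8 × 5/9 = +3.2222°C.
Final Celsius temperature: 481.7778 + 3.2222 = 485.0000°C.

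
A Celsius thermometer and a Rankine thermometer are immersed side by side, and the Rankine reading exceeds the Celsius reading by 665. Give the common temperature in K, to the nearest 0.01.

Let x be the Celsius reading; then the Rankine reading is 1.8·x + 491.67.
(1.8·x + 491.67) - x = 665  ⇒  (0.8)·x = 173.33  ⇒  x = 216.6625°C.
In kelvin: 216.6625 + 273.15 = 489.81 K.

489.81 K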